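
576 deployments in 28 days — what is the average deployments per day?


Formula: deployments per day = releases / days
= 576 / 28
= 20.571 deploys/day
(equivalently, 144.0 deploys/week)

20.571 deploys/day


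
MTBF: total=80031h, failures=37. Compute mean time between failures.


Formula: MTBF = Total operating time / Number of failures
MTBF = 80031 / 37
MTBF = 2163.0 hours

2163.0 hours


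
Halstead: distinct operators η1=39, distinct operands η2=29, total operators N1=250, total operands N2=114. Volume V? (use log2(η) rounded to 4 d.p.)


Formula: V = N * log2(η), where N = N1 + N2 and η = η1 + η2
η = 39 + 29 = 68
N = 250 + 114 = 364
log2(68) ≈ 6.0875
V = 364 * 6.0875 = 2215.85

2215.85


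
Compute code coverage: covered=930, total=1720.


Coverage = covered / total * 100
Coverage = 930 / 1720 * 100
Coverage = 54.07%

54.07%


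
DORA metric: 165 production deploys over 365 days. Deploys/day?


Formula: deployments per day = releases / days
= 165 / 365
= 0.452 deploys/day
(equivalently, 3.16 deploys/week)

0.452 deploys/day


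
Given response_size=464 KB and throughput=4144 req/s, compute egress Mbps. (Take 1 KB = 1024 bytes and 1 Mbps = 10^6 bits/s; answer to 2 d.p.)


Formula: Mbps = payload_bytes * RPS * 8 / 1e6
Payload per request = 464 KB = 464 * 1024 = 475136 bytes
Total bytes/sec = 475136 * 4144 = 1968963584
Total bits/sec = 1968963584 * 8 = 15751708672
Mbps = 15751708672 / 1e6 = 15751.71

15751.71 Mbps


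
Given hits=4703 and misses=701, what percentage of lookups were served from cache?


Formula: hit rate = hits / (hits + misses) * 100
hit rate = 4703 / (4703 + 701) * 100
hit rate = 4703 / 5404 * 100
hit rate = 87.03%

87.03%


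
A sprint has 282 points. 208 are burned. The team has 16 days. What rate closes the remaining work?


Formula: Required rate = Remaining points / Days left
Remaining = 282 - 208 = 74 points
Required rate = 74 / 16 = 4.63 points/day

4.63 points/day


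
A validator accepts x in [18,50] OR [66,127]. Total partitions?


Valid ranges: [18,50] and [66,127]
Class 1: x < 18 — invalid
Class 2: 18 ≤ x ≤ 50 — valid
Class 3: 50 < x < 66 — invalid (gap between ranges)
Class 4: 66 ≤ x ≤ 127 — valid
Class 5: x > 127 — invalid
Total equivalence classes: 5

5 equivalence classes


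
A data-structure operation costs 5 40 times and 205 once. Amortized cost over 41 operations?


Formula: Amortized cost = Total cost / Operations
Total cost = (40 * 5) + (1 * 205)
Total cost = 200 + 205 = 405
Amortized = 405 / 41 = 9.878

9.878


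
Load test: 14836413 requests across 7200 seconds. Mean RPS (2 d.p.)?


Formula: throughput = requests / seconds
throughput = 14836413 / 7200
throughput = 2060.61 requests/second

2060.61 requests/second


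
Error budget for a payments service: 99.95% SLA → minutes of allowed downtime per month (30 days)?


Formula: allowed downtime = period * (100 - SLA) / 100
Period (month (30 days)) = 43200 minutes
Unavailability fraction = (100 - 99.95) / 100
Allowed downtime = 43200 * (100 - 99.95) / 100
Allowed downtime = 21.6 minutes

21.6 minutes


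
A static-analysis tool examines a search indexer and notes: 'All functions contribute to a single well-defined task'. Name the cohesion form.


Reasoning: Best: single purpose
Type: Functional cohesion

Functional cohesion


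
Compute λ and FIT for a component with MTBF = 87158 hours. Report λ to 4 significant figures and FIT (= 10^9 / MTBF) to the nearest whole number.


Formula: λ = 1 / MTBF; FIT = λ × 1e9 = 1e9 / MTBF
λ = 1 / 87158 ≈ 1.147e-05 failures/hour
FIT = 1e9 / 87158 ≈ 11473 failures per 1e9 hours (nearest whole number)

λ = 1.147e-05 /h, FIT = 11473


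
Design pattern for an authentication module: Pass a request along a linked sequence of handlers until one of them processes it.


This matches the Chain of Responsibility pattern

Chain of Responsibility


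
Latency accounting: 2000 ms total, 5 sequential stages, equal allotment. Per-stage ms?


Formula: per_stage = total_budget / stages
per_stage = 2000 / 5
per_stage = 400.0 ms

400.0 ms


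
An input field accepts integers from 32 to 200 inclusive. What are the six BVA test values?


Range: [32, 200]
Boundaries: just below min, min, min+1, max-1, max, just above max
Values: [31, 32, 33, 199, 200, 201]

[31, 32, 33, 199, 200, 201]


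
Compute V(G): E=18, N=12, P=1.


Formula: V(G) = E - N + 2P
V(G) = 18 - 12 + 2*1
V(G) = 6 + 2
V(G) = 8

8


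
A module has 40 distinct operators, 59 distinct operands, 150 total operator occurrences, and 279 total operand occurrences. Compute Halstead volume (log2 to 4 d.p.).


Formula: V = N * log2(η), where N = N1 + N2 and η = η1 + η2
η = 40 + 59 = 99
N = 150 + 279 = 429
log2(99) ≈ 6.6294
V = 429 * 6.6294 = 2844.01

2844.01


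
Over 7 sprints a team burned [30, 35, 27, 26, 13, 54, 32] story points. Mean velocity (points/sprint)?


Formula: Avg velocity = Total points / Number of sprints
Points: [30, 35, 27, 26, 13, 54, 32]
Sum = 30 + 35 + 27 + 26 + 13 + 54 + 32 = 217
Avg velocity = 217 / 7 = 31.0 points/sprint

31.0 points/sprint


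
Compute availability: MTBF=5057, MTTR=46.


Availability = MTBF / (MTBF + MTTR)
Availability = 5057 / (5057 + 46)
Availability = 5057 / 5103
Availability = 99.0986%

99.0986%


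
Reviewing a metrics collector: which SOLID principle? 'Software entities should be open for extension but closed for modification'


This describes the Open/Closed Principle (OCP)

Open/Closed Principle (OCP)


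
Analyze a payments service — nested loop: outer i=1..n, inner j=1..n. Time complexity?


Reasoning: n iterations times n iterations
Complexity: O(n^2)

O(n^2)


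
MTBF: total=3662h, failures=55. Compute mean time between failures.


Formula: MTBF = Total operating time / Number of failures
MTBF = 3662 / 55
MTBF = 66.58 hours

66.58 hours


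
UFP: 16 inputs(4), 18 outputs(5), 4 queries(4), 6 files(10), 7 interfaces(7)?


UFP = EI*4 + EO*5 + EQ*4 + ILF*10 + EIF*7
UFP = 16*4 + 18*5 + 4*4 + 6*10 + 7*7
UFP = 64 + 90 + 16 + 60 + 49
UFP = 279

279


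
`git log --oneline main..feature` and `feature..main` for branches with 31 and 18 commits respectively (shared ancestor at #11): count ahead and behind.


Common ancestor: commit #11
feature commits after divergence: 31 - 11 = 20
main commits after divergence: 18 - 11 = 7
feature is 20 commits ahead of main
main is 7 commits ahead of feature

feature ahead: 20, main ahead: 7


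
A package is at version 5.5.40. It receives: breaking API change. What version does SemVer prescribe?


Current: 5.5.40
Change category: 'breaking API change' → major bump
SemVer rule: major bump → increment MAJOR, reset MINOR and PATCH to 0
New: 6.0.0

6.0.0


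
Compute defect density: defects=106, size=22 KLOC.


Defect density = defects / KLOC
Defect density = 106 / 22
Defect density = 4.818 defects/KLOC

4.818 defects/KLOC


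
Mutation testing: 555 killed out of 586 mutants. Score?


Mutation score = killed / total * 100
Mutation score = 555 / 586 * 100
Mutation score = 94.71%

94.71%


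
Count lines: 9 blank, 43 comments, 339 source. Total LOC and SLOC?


Total LOC = blank + comment + code
Total LOC = 9 + 43 + 339 = 391
SLOC (source only) = code = 339

Total LOC: 391, SLOC: 339


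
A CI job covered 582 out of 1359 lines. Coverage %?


Coverage = covered / total * 100
Coverage = 582 / 1359 * 100
Coverage = 42.83%

42.83%


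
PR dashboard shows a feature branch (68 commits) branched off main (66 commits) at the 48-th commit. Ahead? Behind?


Common ancestor: commit #48
feature commits after divergence: 68 - 48 = 20
main commits after divergence: 66 - 48 = 18
feature is 20 commits ahead of main
main is 18 commits ahead of feature

feature ahead: 20, main ahead: 18


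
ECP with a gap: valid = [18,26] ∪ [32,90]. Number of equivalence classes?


Valid ranges: [18,26] and [32,90]
Class 1: x < 18 — invalid
Class 2: 18 ≤ x ≤ 26 — valid
Class 3: 26 < x < 32 — invalid (gap between ranges)
Class 4: 32 ≤ x ≤ 90 — valid
Class 5: x > 90 — invalid
Total equivalence classes: 5

5 equivalence classes


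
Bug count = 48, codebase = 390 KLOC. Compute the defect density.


Defect density = defects / KLOC
Defect density = 48 / 390
Defect density = 0.123 defects/KLOC

0.123 defects/KLOC


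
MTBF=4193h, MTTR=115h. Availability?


Availability = MTBF / (MTBF + MTTR)
Availability = 4193 / (4193 + 115)
Availability = 4193 / 4308
Availability = 97.3305%

97.3305%


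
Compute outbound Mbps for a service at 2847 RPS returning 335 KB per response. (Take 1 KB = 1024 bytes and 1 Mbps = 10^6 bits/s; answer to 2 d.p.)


Formula: Mbps = payload_bytes * RPS * 8 / 1e6
Payload per request = 335 KB = 335 * 1024 = 343040 bytes
Total bytes/sec = 343040 * 2847 = 976634880
Total bits/sec = 976634880 * 8 = 7813079040
Mbps = 7813079040 / 1e6 = 7813.08

7813.08 Mbps


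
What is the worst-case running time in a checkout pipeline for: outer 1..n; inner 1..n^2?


Reasoning: n times n^2
Complexity: O(n^3)

O(n^3)


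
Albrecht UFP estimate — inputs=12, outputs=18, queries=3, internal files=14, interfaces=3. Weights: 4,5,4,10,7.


UFP = EI*4 + EO*5 + EQ*4 + ILF*10 + EIF*7
UFP = 12*4 + 18*5 + 3*4 + 14*10 + 3*7
UFP = 48 + 90 + 12 + 140 + 21
UFP = 311

311


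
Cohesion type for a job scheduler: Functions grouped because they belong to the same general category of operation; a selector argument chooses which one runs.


Reasoning: Grouped by category of activity, not by data or sequence
Type: Logical cohesion

Logical cohesion


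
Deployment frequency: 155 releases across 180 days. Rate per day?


Formula: deployments per day = releases / days
= 155 / 180
= 0.861 deploys/day
(equivalently, 6.03 deploys/week)

0.861 deploys/day


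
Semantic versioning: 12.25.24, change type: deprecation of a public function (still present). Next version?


Current: 12.25.24
Change category: 'deprecation of a public function (still present)' → minor bump
SemVer rule: minor bump → increment MINOR, reset PATCH to 0 (MAJOR unchanged)
New: 12.26.0

12.26.0


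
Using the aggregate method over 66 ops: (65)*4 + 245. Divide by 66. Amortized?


Formula: Amortized cost = Total cost / Operations
Total cost = (65 * 4) + (1 * 245)
Total cost = 260 + 245 = 505
Amortized = 505 / 66 = 7.6515

7.6515


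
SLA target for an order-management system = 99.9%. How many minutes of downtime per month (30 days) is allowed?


Formula: allowed downtime = period * (100 - SLA) / 100
Period (month (30 days)) = 43200 minutes
Unavailability fraction = (100 - 99.9) / 100
Allowed downtime = 43200 * (100 - 99.9) / 100
Allowed downtime = 43.2 minutes

43.2 minutes


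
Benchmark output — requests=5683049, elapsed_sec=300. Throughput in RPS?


Formula: throughput = requests / seconds
throughput = 5683049 / 300
throughput = 18943.5 requests/second

18943.5 requests/second


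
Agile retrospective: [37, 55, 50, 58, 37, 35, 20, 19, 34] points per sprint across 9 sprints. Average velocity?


Formula: Avg velocity = Total points / Number of sprints
Points: [37, 55, 50, 58, 37, 35, 20, 19, 34]
Sum = 37 + 55 + 50 + 58 + 37 + 35 + 20 + 19 + 34 = 345
Avg velocity = 345 / 9 = 38.33 points/sprint

38.33 points/sprint


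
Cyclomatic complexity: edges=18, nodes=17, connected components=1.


Formula: V(G) = E - N + 2P
V(G) = 18 - 17 + 2*1
V(G) = 1 + 2
V(G) = 3

3


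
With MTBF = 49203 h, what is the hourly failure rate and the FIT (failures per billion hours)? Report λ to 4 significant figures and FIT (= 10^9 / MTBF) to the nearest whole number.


Formula: λ = 1 / MTBF; FIT = λ × 1e9 = 1e9 / MTBF
λ = 1 / 49203 ≈ 2.032e-05 failures/hour
FIT = 1e9 / 49203 ≈ 20324 failures per 1e9 hours (nearest whole number)

λ = 2.032e-05 /h, FIT = 20324


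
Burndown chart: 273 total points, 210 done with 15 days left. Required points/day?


Formula: Required rate = Remaining points / Days left
Remaining = 273 - 210 = 63 points
Required rate = 63 / 15 = 4.2 points/day

4.2 points/day


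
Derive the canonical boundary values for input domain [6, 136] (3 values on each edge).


Range: [6, 136]
Boundaries: just below min, min, min+1, max-1, max, just above max
Values: [5, 6, 7, 135, 136, 137]

[5, 6, 7, 135, 136, 137]


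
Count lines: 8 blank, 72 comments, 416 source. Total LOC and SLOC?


Total LOC = blank + comment + code
Total LOC = 8 + 72 + 416 = 496
SLOC (source only) = code = 416

Total LOC: 496, SLOC: 416


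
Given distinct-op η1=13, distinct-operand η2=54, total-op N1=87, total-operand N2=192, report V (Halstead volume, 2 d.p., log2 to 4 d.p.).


Formula: V = N * log2(η), where N = N1 + N2 and η = η1 + η2
η = 13 + 54 = 67
N = 87 + 192 = 279
log2(67) ≈ 6.0661
V = 279 * 6.0661 = 1692.44

1692.44


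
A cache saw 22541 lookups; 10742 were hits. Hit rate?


Formula: hit rate = hits / (hits + misses) * 100
hit rate = 10742 / (10742 + 11799) * 100
hit rate = 10742 / 22541 * 100
hit rate = 47.66%

47.66%


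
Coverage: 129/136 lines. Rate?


Coverage = covered / total * 100
Coverage = 129 / 136 * 100
Coverage = 94.85%

94.85%


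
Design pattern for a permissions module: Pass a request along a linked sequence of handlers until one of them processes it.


This matches the Chain of Responsibility pattern

Chain of Responsibility


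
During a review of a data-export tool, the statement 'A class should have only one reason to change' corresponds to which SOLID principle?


This describes the Single Responsibility Principle (SRP)

Single Responsibility Principle (SRP)


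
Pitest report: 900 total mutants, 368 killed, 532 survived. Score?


Mutation score = killed / total * 100
Mutation score = 368 / 900 * 100
Mutation score = 40.89%

40.89%


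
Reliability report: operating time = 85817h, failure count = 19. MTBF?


Formula: MTBF = Total operating time / Number of failures
MTBF = 85817 / 19
MTBF = 4516.68 hours

4516.68 hours


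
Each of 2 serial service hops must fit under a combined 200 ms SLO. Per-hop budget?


Formula: per_stage = total_budget / stages
per_stage = 200 / 2
per_stage = 100.0 ms

100.0 ms


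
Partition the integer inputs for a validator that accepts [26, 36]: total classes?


Valid range: [26, 36]
Class 1: x < 26 — invalid
Class 2: 26 ≤ x ≤ 36 — valid
Class 3: x > 36 — invalid
Total equivalence classes: 3

3 equivalence classes


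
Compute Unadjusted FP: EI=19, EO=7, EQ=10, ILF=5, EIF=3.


UFP = EI*4 + EO*5 + EQ*4 + ILF*10 + EIF*7
UFP = 19*4 + 7*5 + 10*4 + 5*10 + 3*7
UFP = 76 + 35 + 40 + 50 + 21
UFP = 222

222


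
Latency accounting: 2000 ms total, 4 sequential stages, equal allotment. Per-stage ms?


Formula: per_stage = total_budget / stages
per_stage = 2000 / 4
per_stage = 500.0 ms

500.0 ms


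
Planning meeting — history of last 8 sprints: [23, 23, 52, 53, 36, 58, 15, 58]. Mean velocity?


Formula: Avg velocity = Total points / Number of sprints
Points: [23, 23, 52, 53, 36, 58, 15, 58]
Sum = 23 + 23 + 52 + 53 + 36 + 58 + 15 + 58 = 318
Avg velocity = 318 / 8 = 39.75 points/sprint

39.75 points/sprint


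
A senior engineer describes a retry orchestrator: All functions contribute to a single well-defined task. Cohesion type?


Reasoning: Best: single purpose
Type: Functional cohesion

Functional cohesion


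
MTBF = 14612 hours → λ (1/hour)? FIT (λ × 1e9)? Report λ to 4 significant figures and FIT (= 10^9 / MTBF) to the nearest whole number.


Formula: λ = 1 / MTBF; FIT = λ × 1e9 = 1e9 / MTBF
λ = 1 / 14612 ≈ 6.844e-05 failures/hour
FIT = 1e9 / 14612 ≈ 68437 failures per 1e9 hours (nearest whole number)

λ = 6.844e-05 /h, FIT = 68437


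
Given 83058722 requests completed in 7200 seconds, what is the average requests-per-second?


Formula: throughput = requests / seconds
throughput = 83058722 / 7200
throughput = 11535.93 requests/second

11535.93 requests/second


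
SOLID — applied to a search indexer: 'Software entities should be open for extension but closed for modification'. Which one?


This describes the Open/Closed Principle (OCP)

Open/Closed Principle (OCP)


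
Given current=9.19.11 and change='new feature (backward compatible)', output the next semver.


Current: 9.19.11
Change category: 'new feature (backward compatible)' → minor bump
SemVer rule: minor bump → increment MINOR, reset PATCH to 0 (MAJOR unchanged)
New: 9.20.0

9.20.0


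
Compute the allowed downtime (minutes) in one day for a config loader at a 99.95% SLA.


Formula: allowed downtime = period * (100 - SLA) / 100
Period (day) = 1440 minutes
Unavailability fraction = (100 - 99.95) / 100
Allowed downtime = 1440 * (100 - 99.95) / 100
Allowed downtime = 0.72 minutes

0.72 minutes


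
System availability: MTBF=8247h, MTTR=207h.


Availability = MTBF / (MTBF + MTTR)
Availability = 8247 / (8247 + 207)
Availability = 8247 / 8454
Availability = 97.5515%

97.5515%


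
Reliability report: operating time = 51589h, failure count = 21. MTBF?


Formula: MTBF = Total operating time / Number of failures
MTBF = 51589 / 21
MTBF = 2456.62 hours

2456.62 hours


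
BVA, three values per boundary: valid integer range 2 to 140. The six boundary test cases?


Range: [2, 140]
Boundaries: just below min, min, min+1, max-1, max, just above max
Values: [1, 2, 3, 139, 140, 141]

[1, 2, 3, 139, 140, 141]


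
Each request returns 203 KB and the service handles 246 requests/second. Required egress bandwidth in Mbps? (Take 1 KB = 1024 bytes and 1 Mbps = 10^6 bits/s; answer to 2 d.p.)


Formula: Mbps = payload_bytes * RPS * 8 / 1e6
Payload per request = 203 KB = 203 * 1024 = 207872 bytes
Total bytes/sec = 207872 * 246 = 51136512
Total bits/sec = 51136512 * 8 = 409092096
Mbps = 409092096 / 1e6 = 409.09

409.09 Mbps


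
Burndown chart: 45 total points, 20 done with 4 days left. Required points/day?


Formula: Required rate = Remaining points / Days left
Remaining = 45 - 20 = 25 points
Required rate = 25 / 4 = 6.25 points/day

6.25 points/day


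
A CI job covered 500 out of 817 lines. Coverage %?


Coverage = covered / total * 100
Coverage = 500 / 817 * 100
Coverage = 61.2%

61.2%


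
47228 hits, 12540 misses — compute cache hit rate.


Formula: hit rate = hits / (hits + misses) * 100
hit rate = 47228 / (47228 + 12540) * 100
hit rate = 47228 / 59768 * 100
hit rate = 79.02%

79.02%


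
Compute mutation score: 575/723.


Mutation score = killed / total * 100
Mutation score = 575 / 723 * 100
Mutation score = 79.53%

79.53%


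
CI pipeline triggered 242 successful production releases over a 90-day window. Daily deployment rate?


Formula: deployments per day = releases / days
= 242 / 90
= 2.689 deploys/day
(equivalently, 18.82 deploys/week)

2.689 deploys/day


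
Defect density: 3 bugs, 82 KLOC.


Defect density = defects / KLOC
Defect density = 3 / 82
Defect density = 0.037 defects/KLOC

0.037 defects/KLOC


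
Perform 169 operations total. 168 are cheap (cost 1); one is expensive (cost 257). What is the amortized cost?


Formula: Amortized cost = Total cost / Operations
Total cost = (168 * 1) + (1 * 257)
Total cost = 168 + 257 = 425
Amortized = 425 / 169 = 2.5148

2.5148


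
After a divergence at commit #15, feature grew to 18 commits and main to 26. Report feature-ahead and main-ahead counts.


Common ancestor: commit #15
feature commits after divergence: 18 - 15 = 3
main commits after divergence: 26 - 15 = 11
feature is 3 commits ahead of main
main is 11 commits ahead of feature

feature ahead: 3, main ahead: 11


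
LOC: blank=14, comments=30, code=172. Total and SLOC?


Total LOC = blank + comment + code
Total LOC = 14 + 30 + 172 = 216
SLOC (source only) = code = 172

Total LOC: 216, SLOC: 172


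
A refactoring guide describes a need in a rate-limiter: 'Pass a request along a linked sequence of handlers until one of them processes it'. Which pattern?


This matches the Chain of Responsibility pattern

Chain of Responsibility


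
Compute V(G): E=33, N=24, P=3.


Formula: V(G) = E - N + 2P
V(G) = 33 - 24 + 2*3
V(G) = 9 + 6
V(G) = 15

15


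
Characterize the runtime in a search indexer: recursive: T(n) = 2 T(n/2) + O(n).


Reasoning: master theorem case 2 (merge-sort recurrence)
Complexity: O(n log n)

O(n log n)


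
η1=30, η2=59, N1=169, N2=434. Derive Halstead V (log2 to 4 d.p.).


Formula: V = N * log2(η), where N = N1 + N2 and η = η1 + η2
η = 30 + 59 = 89
N = 169 + 434 = 603
log2(89) ≈ 6.4757
V = 603 * 6.4757 = 3904.85

3904.85


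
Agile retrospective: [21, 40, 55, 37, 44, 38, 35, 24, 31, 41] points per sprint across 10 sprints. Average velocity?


Formula: Avg velocity = Total points / Number of sprints
Points: [21, 40, 55, 37, 44, 38, 35, 24, 31, 41]
Sum = 21 + 40 + 55 + 37 + 44 + 38 + 35 + 24 + 31 + 41 = 366
Avg velocity = 366 / 10 = 36.6 points/sprint

36.6 points/sprint


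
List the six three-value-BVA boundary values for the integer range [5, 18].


Range: [5, 18]
Boundaries: just below min, min, min+1, max-1, max, just above max
Values: [4, 5, 6, 17, 18, 19]

[4, 5, 6, 17, 18, 19]


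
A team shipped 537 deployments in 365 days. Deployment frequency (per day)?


Formula: deployments per day = releases / days
= 537 / 365
= 1.471 deploys/day
(equivalently, 10.3 deploys/week)

1.471 deploys/day


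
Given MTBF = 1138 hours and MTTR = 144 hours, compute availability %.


Availability = MTBF / (MTBF + MTTR)
Availability = 1138 / (1138 + 144)
Availability = 1138 / 1282
Availability = 88.7676%

88.7676%


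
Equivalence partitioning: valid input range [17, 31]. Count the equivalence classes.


Valid range: [17, 31]
Class 1: x < 17 — invalid
Class 2: 17 ≤ x ≤ 31 — valid
Class 3: x > 31 — invalid
Total equivalence classes: 3

3 equivalence classes


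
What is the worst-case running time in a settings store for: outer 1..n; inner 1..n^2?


Reasoning: n times n^2
Complexity: O(n^3)

O(n^3)


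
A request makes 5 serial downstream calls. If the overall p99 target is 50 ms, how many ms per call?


Formula: per_stage = total_budget / stages
per_stage = 50 / 5
per_stage = 10.0 ms

10.0 ms


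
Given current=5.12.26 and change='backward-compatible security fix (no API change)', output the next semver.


Current: 5.12.26
Change category: 'backward-compatible security fix (no API change)' → patch bump
SemVer rule: patch bump → increment PATCH (MAJOR and MINOR unchanged)
New: 5.12.27

5.12.27


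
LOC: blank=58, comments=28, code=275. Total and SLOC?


Total LOC = blank + comment + code
Total LOC = 58 + 28 + 275 = 361
SLOC (source only) = code = 275

Total LOC: 361, SLOC: 275


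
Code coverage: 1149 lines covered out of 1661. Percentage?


Coverage = covered / total * 100
Coverage = 1149 / 1661 * 100
Coverage = 69.18%

69.18%


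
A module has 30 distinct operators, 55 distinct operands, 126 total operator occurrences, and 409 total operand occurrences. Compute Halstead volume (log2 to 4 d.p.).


Formula: V = N * log2(η), where N = N1 + N2 and η = η1 + η2
η = 30 + 55 = 85
N = 126 + 409 = 535
log2(85) ≈ 6.4094
V = 535 * 6.4094 = 3429.03

3429.03


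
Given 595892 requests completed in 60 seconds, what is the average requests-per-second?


Formula: throughput = requests / seconds
throughput = 595892 / 60
throughput = 9931.53 requests/second

9931.53 requests/second


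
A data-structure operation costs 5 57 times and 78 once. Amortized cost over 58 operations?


Formula: Amortized cost = Total cost / Operations
Total cost = (57 * 5) + (1 * 78)
Total cost = 285 + 78 = 363
Amortized = 363 / 58 = 6.2586

6.2586


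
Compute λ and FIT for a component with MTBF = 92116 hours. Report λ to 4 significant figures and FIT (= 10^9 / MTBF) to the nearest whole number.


Formula: λ = 1 / MTBF; FIT = λ × 1e9 = 1e9 / MTBF
λ = 1 / 92116 ≈ 1.086e-05 failures/hour
FIT = 1e9 / 92116 ≈ 10856 failures per 1e9 hours (nearest whole number)

λ = 1.086e-05 /h, FIT = 10856


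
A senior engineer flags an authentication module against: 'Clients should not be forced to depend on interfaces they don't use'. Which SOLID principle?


This describes the Interface Segregation Principle (ISP)

Interface Segregation Principle (ISP)


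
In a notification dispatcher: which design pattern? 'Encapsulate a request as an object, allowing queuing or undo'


This matches the Command pattern

Command


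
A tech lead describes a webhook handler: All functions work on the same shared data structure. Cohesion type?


Reasoning: Functions share data
Type: Communicational cohesion

Communicational cohesion


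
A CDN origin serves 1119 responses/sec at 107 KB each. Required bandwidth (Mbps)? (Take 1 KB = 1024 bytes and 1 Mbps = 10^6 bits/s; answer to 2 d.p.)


Formula: Mbps = payload_bytes * RPS * 8 / 1e6
Payload per request = 107 KB = 107 * 1024 = 109568 bytes
Total bytes/sec = 109568 * 1119 = 122606592
Total bits/sec = 122606592 * 8 = 980852736
Mbps = 980852736 / 1e6 = 980.85

980.85 Mbps


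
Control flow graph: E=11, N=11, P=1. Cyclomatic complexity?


Formula: V(G) = E - N + 2P
V(G) = 11 - 11 + 2*1
V(G) = 0 + 2
V(G) = 2

2


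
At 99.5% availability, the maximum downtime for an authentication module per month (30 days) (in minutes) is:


Formula: allowed downtime = period * (100 - SLA) / 100
Period (month (30 days)) = 43200 minutes
Unavailability fraction = (100 - 99.5) / 100
Allowed downtime = 43200 * (100 - 99.5) / 100
Allowed downtime = 216.0 minutes

216.0 minutes


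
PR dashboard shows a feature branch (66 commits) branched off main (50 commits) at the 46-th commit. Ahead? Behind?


Common ancestor: commit #46
feature commits after divergence: 66 - 46 = 20
main commits after divergence: 50 - 46 = 4
feature is 20 commits ahead of main
main is 4 commits ahead of feature

feature ahead: 20, main ahead: 4


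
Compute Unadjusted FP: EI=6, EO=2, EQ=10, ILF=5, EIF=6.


UFP = EI*4 + EO*5 + EQ*4 + ILF*10 + EIF*7
UFP = 6*4 + 2*5 + 10*4 + 5*10 + 6*7
UFP = 24 + 10 + 40 + 50 + 42
UFP = 166

166


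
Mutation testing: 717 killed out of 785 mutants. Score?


Mutation score = killed / total * 100
Mutation score = 717 / 785 * 100
Mutation score = 91.34%

91.34%


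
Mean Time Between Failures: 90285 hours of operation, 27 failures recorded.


Formula: MTBF = Total operating time / Number of failures
MTBF = 90285 / 27
MTBF = 3343.89 hours

3343.89 hours


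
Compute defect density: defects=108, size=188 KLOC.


Defect density = defects / KLOC
Defect density = 108 / 188
Defect density = 0.574 defects/KLOC

0.574 defects/KLOC


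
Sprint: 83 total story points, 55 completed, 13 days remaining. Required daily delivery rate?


Formula: Required rate = Remaining points / Days left
Remaining = 83 - 55 = 28 points
Required rate = 28 / 13 = 2.15 points/day

2.15 points/day


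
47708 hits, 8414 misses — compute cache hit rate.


Formula: hit rate = hits / (hits + misses) * 100
hit rate = 47708 / (47708 + 8414) * 100
hit rate = 47708 / 56122 * 100
hit rate = 85.01%

85.01%


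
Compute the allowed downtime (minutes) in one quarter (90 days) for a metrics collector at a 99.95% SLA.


Formula: allowed downtime = period * (100 - SLA) / 100
Period (quarter (90 days)) = 129600 minutes
Unavailability fraction = (100 - 99.95) / 100
Allowed downtime = 129600 * (100 - 99.95) / 100
Allowed downtime = 64.8 minutes

64.8 minutes


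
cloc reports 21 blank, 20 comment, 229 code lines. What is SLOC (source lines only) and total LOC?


Total LOC = blank + comment + code
Total LOC = 21 + 20 + 229 = 270
SLOC (source only) = code = 229

Total LOC: 270, SLOC: 229


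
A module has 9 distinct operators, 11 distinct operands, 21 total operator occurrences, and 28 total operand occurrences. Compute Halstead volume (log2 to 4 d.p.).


Formula: V = N * log2(η), where N = N1 + N2 and η = η1 + η2
η = 9 + 11 = 20
N = 21 + 28 = 49
log2(20) ≈ 4.3219
V = 49 * 4.3219 = 211.77

211.77


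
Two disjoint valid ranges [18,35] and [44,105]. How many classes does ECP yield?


Valid ranges: [18,35] and [44,105]
Class 1: x < 18 — invalid
Class 2: 18 ≤ x ≤ 35 — valid
Class 3: 35 < x < 44 — invalid (gap between ranges)
Class 4: 44 ≤ x ≤ 105 — valid
Class 5: x > 105 — invalid
Total equivalence classes: 5

5 equivalence classes


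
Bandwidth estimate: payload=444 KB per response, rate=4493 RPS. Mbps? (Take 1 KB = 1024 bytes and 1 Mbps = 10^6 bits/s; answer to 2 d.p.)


Formula: Mbps = payload_bytes * RPS * 8 / 1e6
Payload per request = 444 KB = 444 * 1024 = 454656 bytes
Total bytes/sec = 454656 * 4493 = 2042769408
Total bits/sec = 2042769408 * 8 = 16342155264
Mbps = 16342155264 / 1e6 = 16342.16

16342.16 Mbps


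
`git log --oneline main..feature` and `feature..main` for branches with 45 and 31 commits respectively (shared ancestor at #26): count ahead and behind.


Common ancestor: commit #26
feature commits after divergence: 45 - 26 = 19
main commits after divergence: 31 - 26 = 5
feature is 19 commits ahead of main
main is 5 commits ahead of feature

feature ahead: 19, main ahead: 5


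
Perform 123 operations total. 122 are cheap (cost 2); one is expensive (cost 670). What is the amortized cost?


Formula: Amortized cost = Total cost / Operations
Total cost = (122 * 2) + (1 * 670)
Total cost = 244 + 670 = 914
Amortized = 914 / 123 = 7.4309

7.4309


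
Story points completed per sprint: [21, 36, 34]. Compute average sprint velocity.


Formula: Avg velocity = Total points / Number of sprints
Points: [21, 36, 34]
Sum = 21 + 36 + 34 = 91
Avg velocity = 91 / 3 = 30.33 points/sprint

30.33 points/sprint


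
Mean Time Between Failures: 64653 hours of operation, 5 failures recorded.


Formula: MTBF = Total operating time / Number of failures
MTBF = 64653 / 5
MTBF = 12930.6 hours

12930.6 hours


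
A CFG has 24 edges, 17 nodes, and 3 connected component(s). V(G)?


Formula: V(G) = E - N + 2P
V(G) = 24 - 17 + 2*3
V(G) = 7 + 6
V(G) = 13

13


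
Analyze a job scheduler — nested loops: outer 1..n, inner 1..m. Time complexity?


Reasoning: product of independent bounds
Complexity: O(n*m)

O(n*m)


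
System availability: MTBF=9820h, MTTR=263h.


Availability = MTBF / (MTBF + MTTR)
Availability = 9820 / (9820 + 263)
Availability = 9820 / 10083
Availability = 97.3916%

97.3916%


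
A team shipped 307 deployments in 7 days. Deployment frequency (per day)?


Formula: deployments per day = releases / days
= 307 / 7
= 43.857 deploys/day
(equivalently, 307.0 deploys/week)

43.857 deploys/day


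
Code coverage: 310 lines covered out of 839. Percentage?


Coverage = covered / total * 100
Coverage = 310 / 839 * 100
Coverage = 36.95%

36.95%


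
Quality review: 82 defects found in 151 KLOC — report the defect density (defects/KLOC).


Defect density = defects / KLOC
Defect density = 82 / 151
Defect density = 0.543 defects/KLOC

0.543 defects/KLOC


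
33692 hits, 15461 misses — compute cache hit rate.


Formula: hit rate = hits / (hits + misses) * 100
hit rate = 33692 / (33692 + 15461) * 100
hit rate = 33692 / 49153 * 100
hit rate = 68.55%

68.55%


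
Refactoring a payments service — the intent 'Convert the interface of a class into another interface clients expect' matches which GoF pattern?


This matches the Adapter pattern

Adapter


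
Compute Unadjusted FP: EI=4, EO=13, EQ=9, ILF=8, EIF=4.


UFP = EI*4 + EO*5 + EQ*4 + ILF*10 + EIF*7
UFP = 4*4 + 13*5 + 9*4 + 8*10 + 4*7
UFP = 16 + 65 + 36 + 80 + 28
UFP = 225

225


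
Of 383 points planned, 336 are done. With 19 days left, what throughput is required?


Formula: Required rate = Remaining points / Days left
Remaining = 383 - 336 = 47 points
Required rate = 47 / 19 = 2.47 points/day

2.47 points/day


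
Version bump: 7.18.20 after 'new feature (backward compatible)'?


Current: 7.18.20
Change category: 'new feature (backward compatible)' → minor bump
SemVer rule: minor bump → increment MINOR, reset PATCH to 0 (MAJOR unchanged)
New: 7.19.0

7.19.0


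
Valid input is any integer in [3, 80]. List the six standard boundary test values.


Range: [3, 80]
Boundaries: just below min, min, min+1, max-1, max, just above max
Values: [2, 3, 4, 79, 80, 81]

[2, 3, 4, 79, 80, 81]


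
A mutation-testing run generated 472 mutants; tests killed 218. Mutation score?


Mutation score = killed / total * 100
Mutation score = 218 / 472 * 100
Mutation score = 46.19%

46.19%


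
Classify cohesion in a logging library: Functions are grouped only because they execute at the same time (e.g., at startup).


Reasoning: Related by timing only
Type: Temporal cohesion

Temporal cohesion


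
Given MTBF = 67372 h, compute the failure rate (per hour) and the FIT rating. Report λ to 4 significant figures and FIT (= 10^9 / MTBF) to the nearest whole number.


Formula: λ = 1 / MTBF; FIT = λ × 1e9 = 1e9 / MTBF
λ = 1 / 67372 ≈ 1.484e-05 failures/hour
FIT = 1e9 / 67372 ≈ 14843 failures per 1e9 hours (nearest whole number)

λ = 1.484e-05 /h, FIT = 14843


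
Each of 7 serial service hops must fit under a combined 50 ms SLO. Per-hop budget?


Formula: per_stage = total_budget / stages
per_stage = 50 / 7
per_stage = 7.14 ms

7.14 ms


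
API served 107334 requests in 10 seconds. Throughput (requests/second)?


Formula: throughput = requests / seconds
throughput = 107334 / 10
throughput = 10733.4 requests/second

10733.4 requests/second


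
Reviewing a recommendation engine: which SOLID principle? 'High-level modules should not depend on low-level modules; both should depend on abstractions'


This describes the Dependency Inversion Principle (DIP)

Dependency Inversion Principle (DIP)


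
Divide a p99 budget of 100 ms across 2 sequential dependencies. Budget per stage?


Formula: per_stage = total_budget / stages
per_stage = 100 / 2
per_stage = 50.0 ms

50.0 ms


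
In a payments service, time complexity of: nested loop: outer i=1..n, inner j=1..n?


Reasoning: n iterations times n iterations
Complexity: O(n^2)

O(n^2)


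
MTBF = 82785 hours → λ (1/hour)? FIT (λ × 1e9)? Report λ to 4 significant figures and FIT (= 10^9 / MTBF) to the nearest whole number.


Formula: λ = 1 / MTBF; FIT = λ × 1e9 = 1e9 / MTBF
λ = 1 / 82785 ≈ 1.208e-05 failures/hour
FIT = 1e9 / 82785 ≈ 12079 failures per 1e9 hours (nearest whole number)

λ = 1.208e-05 /h, FIT = 12079


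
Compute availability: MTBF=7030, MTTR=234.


Availability = MTBF / (MTBF + MTTR)
Availability = 7030 / (7030 + 234)
Availability = 7030 / 7264
Availability = 96.7786%

96.7786%


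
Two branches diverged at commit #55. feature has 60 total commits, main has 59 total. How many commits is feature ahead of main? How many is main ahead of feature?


Common ancestor: commit #55
feature commits after divergence: 60 - 55 = 5
main commits after divergence: 59 - 55 = 4
feature is 5 commits ahead of main
main is 4 commits ahead of feature

feature ahead: 5, main ahead: 4


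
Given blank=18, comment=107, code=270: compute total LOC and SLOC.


Total LOC = blank + comment + code
Total LOC = 18 + 107 + 270 = 395
SLOC (source only) = code = 270

Total LOC: 395, SLOC: 270


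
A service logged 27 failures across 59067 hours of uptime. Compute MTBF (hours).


Formula: MTBF = Total operating time / Number of failures
MTBF = 59067 / 27
MTBF = 2187.67 hours

2187.67 hours


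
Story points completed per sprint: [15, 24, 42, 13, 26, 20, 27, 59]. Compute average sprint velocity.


Formula: Avg velocity = Total points / Number of sprints
Points: [15, 24, 42, 13, 26, 20, 27, 59]
Sum = 15 + 24 + 42 + 13 + 26 + 20 + 27 + 59 = 226
Avg velocity = 226 / 8 = 28.25 points/sprint

28.25 points/sprint


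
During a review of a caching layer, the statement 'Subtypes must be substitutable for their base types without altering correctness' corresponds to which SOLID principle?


This describes the Liskov Substitution Principle (LSP)

Liskov Substitution Principle (LSP)


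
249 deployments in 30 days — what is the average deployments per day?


Formula: deployments per day = releases / days
= 249 / 30
= 8.3 deploys/day
(equivalently, 58.1 deploys/week)

8.3 deploys/day


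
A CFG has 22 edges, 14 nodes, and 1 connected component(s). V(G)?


Formula: V(G) = E - N + 2P
V(G) = 22 - 14 + 2*1
V(G) = 8 + 2
V(G) = 10

10


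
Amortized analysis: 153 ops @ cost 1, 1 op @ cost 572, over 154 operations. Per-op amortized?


Formula: Amortized cost = Total cost / Operations
Total cost = (153 * 1) + (1 * 572)
Total cost = 153 + 572 = 725
Amortized = 725 / 154 = 4.7078

4.7078


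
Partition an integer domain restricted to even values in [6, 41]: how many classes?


Constraint: even integers in [6, 41]
Class 1: x < 6 — out-of-range invalid
Class 2: x in [6,41] but odd — wrong type invalid
Class 3: x in [6,41] and even — valid
Class 4: x > 41 — out-of-range invalid
Total equivalence classes: 4

4 equivalence classes


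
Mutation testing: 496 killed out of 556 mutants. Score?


Mutation score = killed / total * 100
Mutation score = 496 / 556 * 100
Mutation score = 89.21%

89.21%


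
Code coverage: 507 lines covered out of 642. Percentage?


Coverage = covered / total * 100
Coverage = 507 / 642 * 100
Coverage = 78.97%

78.97%


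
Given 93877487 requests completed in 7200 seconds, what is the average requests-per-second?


Formula: throughput = requests / seconds
throughput = 93877487 / 7200
throughput = 13038.54 requests/second

13038.54 requests/second


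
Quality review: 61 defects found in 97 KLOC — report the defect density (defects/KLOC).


Defect density = defects / KLOC
Defect density = 61 / 97
Defect density = 0.629 defects/KLOC

0.629 defects/KLOC


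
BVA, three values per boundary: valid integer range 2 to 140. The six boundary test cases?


Range: [2, 140]
Boundaries: just below min, min, min+1, max-1, max, just above max
Values: [1, 2, 3, 139, 140, 141]

[1, 2, 3, 139, 140, 141]


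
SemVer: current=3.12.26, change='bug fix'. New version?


Current: 3.12.26
Change category: 'bug fix' → patch bump
SemVer rule: patch bump → increment PATCH (MAJOR and MINOR unchanged)
New: 3.12.27

3.12.27


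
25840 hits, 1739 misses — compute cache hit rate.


Formula: hit rate = hits / (hits + misses) * 100
hit rate = 25840 / (25840 + 1739) * 100
hit rate = 25840 / 27579 * 100
hit rate = 93.69%

93.69%


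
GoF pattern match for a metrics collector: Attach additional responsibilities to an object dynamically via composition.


This matches the Decorator pattern

Decorator


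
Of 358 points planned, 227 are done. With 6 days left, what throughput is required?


Formula: Required rate = Remaining points / Days left
Remaining = 358 - 227 = 131 points
Required rate = 131 / 6 = 21.83 points/day

21.83 points/day


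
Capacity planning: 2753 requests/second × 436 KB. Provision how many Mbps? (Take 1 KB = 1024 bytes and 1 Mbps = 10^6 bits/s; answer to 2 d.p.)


Formula: Mbps = payload_bytes * RPS * 8 / 1e6
Payload per request = 436 KB = 436 * 1024 = 446464 bytes
Total bytes/sec = 446464 * 2753 = 1229115392
Total bits/sec = 1229115392 * 8 = 9832923136
Mbps = 9832923136 / 1e6 = 9832.92

9832.92 Mbps


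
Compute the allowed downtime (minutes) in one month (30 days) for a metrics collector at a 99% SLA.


Formula: allowed downtime = period * (100 - SLA) / 100
Period (month (30 days)) = 43200 minutes
Unavailability fraction = (100 - 99.0) / 100
Allowed downtime = 43200 * (100 - 99.0) / 100
Allowed downtime = 432.0 minutes

432.0 minutes
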